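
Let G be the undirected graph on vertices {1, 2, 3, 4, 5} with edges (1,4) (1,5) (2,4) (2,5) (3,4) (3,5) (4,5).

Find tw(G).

A width-2 tree decomposition is:
Bags: B1 = {1, 4, 5}  B2 = {2, 4, 5}  B3 = {3, 4, 5}
Tree: B1–B2, B2–B3
The largest bag has 3 vertices, giving width 2; this decomposition certifies tw(G) ≤ 2. On the other hand G contains the 3-clique {1, 4, 5}. A clique must lie in a single bag of any decomposition, so no decomposition can have width below 2. Combining the bounds, tw(G) = 2.

2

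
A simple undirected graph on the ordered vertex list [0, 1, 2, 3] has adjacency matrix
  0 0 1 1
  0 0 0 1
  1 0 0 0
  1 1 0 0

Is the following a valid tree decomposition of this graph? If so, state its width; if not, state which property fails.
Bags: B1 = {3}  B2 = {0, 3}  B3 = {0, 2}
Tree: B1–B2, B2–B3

No — vertex 1 appears in no bag.

A tree decomposition must satisfy three properties: every vertex lies in some bag; for every edge, both endpoints lie together in some bag; and for every vertex, the bags containing it form a connected subtree. Here vertex 1 appears in no bag, so the decomposition is invalid.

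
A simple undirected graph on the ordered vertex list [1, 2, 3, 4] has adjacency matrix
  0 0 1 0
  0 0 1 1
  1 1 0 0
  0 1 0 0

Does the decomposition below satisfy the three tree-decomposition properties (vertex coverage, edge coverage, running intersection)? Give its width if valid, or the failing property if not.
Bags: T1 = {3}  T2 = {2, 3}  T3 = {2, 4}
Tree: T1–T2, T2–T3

A tree decomposition must satisfy three properties: every vertex lies in some bag; for every edge, both endpoints lie together in some bag; and for every vertex, the bags containing it form a connected subtree. Here vertex 1 appears in no bag, so the decomposition is invalid.

No — vertex 1 appears in no bag.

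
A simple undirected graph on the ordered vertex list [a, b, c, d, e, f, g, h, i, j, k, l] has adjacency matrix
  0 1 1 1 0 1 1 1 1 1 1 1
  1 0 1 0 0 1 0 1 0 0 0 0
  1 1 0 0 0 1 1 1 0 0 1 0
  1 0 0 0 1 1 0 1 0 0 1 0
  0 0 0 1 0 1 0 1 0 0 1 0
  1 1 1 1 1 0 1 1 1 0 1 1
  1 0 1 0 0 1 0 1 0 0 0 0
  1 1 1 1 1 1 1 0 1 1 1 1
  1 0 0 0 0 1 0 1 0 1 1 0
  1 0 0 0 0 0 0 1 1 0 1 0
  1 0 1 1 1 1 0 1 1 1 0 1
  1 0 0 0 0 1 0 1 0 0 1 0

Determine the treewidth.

A width-4 tree decomposition is:
Bags: B1 = {a, f, h, i, k}  B2 = {a, h, i, j, k}  B3 = {a, c, f, h, k}  B4 = {a, d, f, h, k}  B5 = {a, f, h, k, l}  B6 = {a, b, c, f, h}  B7 = {a, c, f, g, h}  B8 = {d, e, f, h, k}
Tree: B1–B2, B1–B3, B1–B4, B1–B5, B3–B6, B6–B7, B4–B8
The largest bag has 5 vertices, giving width 4; this decomposition certifies tw(G) ≤ 4. On the other hand G contains the 5-clique {a, h, i, j, k}. A clique must lie in a single bag of any decomposition, so no decomposition can have width below 4. Combining the bounds, tw(G) = 4.

4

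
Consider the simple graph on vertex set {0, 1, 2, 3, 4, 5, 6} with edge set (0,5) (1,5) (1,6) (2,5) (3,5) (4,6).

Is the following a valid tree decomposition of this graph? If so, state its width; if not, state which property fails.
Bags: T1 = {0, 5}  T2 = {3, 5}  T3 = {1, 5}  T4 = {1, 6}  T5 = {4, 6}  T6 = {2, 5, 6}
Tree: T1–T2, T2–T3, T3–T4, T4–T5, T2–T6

No — bags containing vertex 6 are not connected in the tree.

A tree decomposition must satisfy three properties: every vertex lies in some bag; for every edge, both endpoints lie together in some bag; and for every vertex, the bags containing it form a connected subtree. Here bags containing vertex 6 are not connected in the tree, so the decomposition is invalid.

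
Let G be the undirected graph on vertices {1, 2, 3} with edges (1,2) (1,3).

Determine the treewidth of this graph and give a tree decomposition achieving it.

Treewidth 1.
Bags: B1 = {1, 2}  B2 = {1, 3}
Tree: B1–B2

The largest bag has 2 vertices, giving width 1; this decomposition certifies tw(G) ≤ 1. G has an edge, so its treewidth is at least 1. Therefore the treewidth is 1.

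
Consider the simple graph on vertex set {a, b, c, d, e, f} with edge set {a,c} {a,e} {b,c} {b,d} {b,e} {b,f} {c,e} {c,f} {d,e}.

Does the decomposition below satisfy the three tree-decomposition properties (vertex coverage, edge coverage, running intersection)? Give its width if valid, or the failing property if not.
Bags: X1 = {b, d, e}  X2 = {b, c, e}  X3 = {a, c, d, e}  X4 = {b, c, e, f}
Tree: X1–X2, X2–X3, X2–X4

No — bags containing vertex d are not connected in the tree.

A tree decomposition must satisfy three properties: every vertex lies in some bag; for every edge, both endpoints lie together in some bag; and for every vertex, the bags containing it form a connected subtree. Here bags containing vertex d are not connected in the tree, so the decomposition is invalid.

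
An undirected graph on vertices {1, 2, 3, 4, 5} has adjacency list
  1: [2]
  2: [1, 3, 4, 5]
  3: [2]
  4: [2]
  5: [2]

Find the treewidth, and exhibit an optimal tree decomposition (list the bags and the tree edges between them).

Treewidth 1.
Bags: B1 = {2, 5}  B2 = {2, 4}  B3 = {2, 3}  B4 = {1, 2}
Tree: B1–B2, B1–B3, B3–B4

Each bag holds 2 vertices, so the decomposition has width 1, which upper-bounds the treewidth. Since G has at least one edge (e.g. 5–2), it is not an edgeless graph, so tw(G) ≥ 1. Combining the bounds, tw(G) = 1.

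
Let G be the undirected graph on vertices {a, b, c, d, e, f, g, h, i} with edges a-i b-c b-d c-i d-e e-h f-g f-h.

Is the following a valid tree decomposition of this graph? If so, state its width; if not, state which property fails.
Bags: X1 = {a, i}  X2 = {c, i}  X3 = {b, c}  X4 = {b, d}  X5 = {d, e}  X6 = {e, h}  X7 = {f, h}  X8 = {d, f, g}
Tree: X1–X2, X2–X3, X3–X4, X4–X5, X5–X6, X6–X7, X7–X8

A tree decomposition must satisfy three properties: every vertex lies in some bag; for every edge, both endpoints lie together in some bag; and for every vertex, the bags containing it form a connected subtree. Here bags containing vertex d are not connected in the tree, so the decomposition is invalid.

No — bags containing vertex d are not connected in the tree.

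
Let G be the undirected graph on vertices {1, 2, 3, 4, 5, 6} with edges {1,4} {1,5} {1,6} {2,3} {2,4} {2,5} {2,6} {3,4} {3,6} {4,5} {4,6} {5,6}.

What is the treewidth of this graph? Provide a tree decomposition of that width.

Treewidth 3.
Bags: B1 = {2, 4, 5, 6}  B2 = {1, 4, 5, 6}  B3 = {2, 3, 4, 6}
Tree: B1–B2, B1–B3

Each bag holds 4 vertices, so the decomposition has width 3, which upper-bounds the treewidth. For the lower bound, the 4 vertices {1, 4, 5, 6} are pairwise adjacent, and any tree decomposition puts a clique entirely inside one bag — forcing width ≥ 3. Hence tw(G) = 3 exactly.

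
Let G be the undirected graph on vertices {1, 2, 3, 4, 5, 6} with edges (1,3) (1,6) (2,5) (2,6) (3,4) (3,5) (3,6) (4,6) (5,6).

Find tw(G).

A width-2 tree decomposition is:
Bags: B1 = {3, 5, 6}  B2 = {1, 3, 6}  B3 = {2, 5, 6}  B4 = {3, 4, 6}
Tree: B1–B2, B1–B3, B2–B4
The largest bag has 3 vertices, giving width 2; this decomposition certifies tw(G) ≤ 2. Conversely, {2, 5, 6} is a clique of size 3, and the vertices of any clique must share a bag in every tree decomposition; so some bag has ≥ 3 vertices and tw(G) ≥ 2. Combining the bounds, tw(G) = 2.

2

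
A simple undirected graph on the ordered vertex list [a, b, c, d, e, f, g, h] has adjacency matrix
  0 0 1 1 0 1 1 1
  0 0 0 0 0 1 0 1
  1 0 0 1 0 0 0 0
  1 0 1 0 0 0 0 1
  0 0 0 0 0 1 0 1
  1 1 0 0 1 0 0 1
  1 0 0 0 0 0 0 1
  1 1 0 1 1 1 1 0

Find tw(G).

2

A width-2 tree decomposition is:
Bags: B1 = {a, d, h}  B2 = {a, f, h}  B3 = {a, g, h}  B4 = {a, c, d}  B5 = {e, f, h}  B6 = {b, f, h}
Tree: B1–B2, B2–B3, B1–B4, B2–B5, B5–B6
The largest bag has 3 vertices, giving width 2; this decomposition certifies tw(G) ≤ 2. For the lower bound, the 3 vertices {a, d, h} are pairwise adjacent, and any tree decomposition puts a clique entirely inside one bag — forcing width ≥ 2. Hence tw(G) = 2 exactly.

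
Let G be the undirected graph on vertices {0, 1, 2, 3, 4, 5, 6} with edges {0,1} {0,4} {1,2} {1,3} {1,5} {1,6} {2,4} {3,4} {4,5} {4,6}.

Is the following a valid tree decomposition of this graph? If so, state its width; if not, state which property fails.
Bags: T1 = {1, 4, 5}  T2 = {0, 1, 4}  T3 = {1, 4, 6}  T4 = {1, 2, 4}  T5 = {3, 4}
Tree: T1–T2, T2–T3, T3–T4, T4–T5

A tree decomposition must satisfy three properties: every vertex lies in some bag; for every edge, both endpoints lie together in some bag; and for every vertex, the bags containing it form a connected subtree. Here edge (1,3) lies in no bag, so the decomposition is invalid.

No — edge (1,3) lies in no bag.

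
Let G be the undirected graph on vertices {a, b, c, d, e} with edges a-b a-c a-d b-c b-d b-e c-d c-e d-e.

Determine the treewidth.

3

A width-3 tree decomposition is:
Bags: B1 = {a, b, c, d}  B2 = {b, c, d, e}
Tree: B1–B2
The largest bag has 4 vertices, giving width 3; this decomposition certifies tw(G) ≤ 3. On the other hand G contains the 4-clique {b, c, d, e}. A clique must lie in a single bag of any decomposition, so no decomposition can have width below 3. The upper and lower bounds meet at 3, so that is the treewidth.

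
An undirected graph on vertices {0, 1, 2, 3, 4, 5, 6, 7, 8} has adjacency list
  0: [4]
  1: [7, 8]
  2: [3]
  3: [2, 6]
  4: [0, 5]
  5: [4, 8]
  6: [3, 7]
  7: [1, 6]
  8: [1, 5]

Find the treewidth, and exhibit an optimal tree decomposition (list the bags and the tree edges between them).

Each bag holds 2 vertices, so the decomposition has width 1, which upper-bounds the treewidth. G has an edge, so its treewidth is at least 1. The upper and lower bounds meet at 1, so that is the treewidth.

Treewidth 1.
Bags: B1 = {0, 4}  B2 = {4, 5}  B3 = {5, 8}  B4 = {1, 8}  B5 = {1, 7}  B6 = {6, 7}  B7 = {3, 6}  B8 = {2, 3}
Tree: B1–B2, B2–B3, B3–B4, B4–B5, B5–B6, B6–B7, B7–B8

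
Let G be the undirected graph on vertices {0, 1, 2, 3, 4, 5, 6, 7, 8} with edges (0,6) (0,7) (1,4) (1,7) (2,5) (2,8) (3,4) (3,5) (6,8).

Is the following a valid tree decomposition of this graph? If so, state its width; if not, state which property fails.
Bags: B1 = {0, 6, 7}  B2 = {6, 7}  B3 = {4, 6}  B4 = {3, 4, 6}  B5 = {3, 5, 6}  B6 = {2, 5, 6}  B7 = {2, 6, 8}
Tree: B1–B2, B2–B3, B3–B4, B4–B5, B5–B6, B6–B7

A tree decomposition must satisfy three properties: every vertex lies in some bag; for every edge, both endpoints lie together in some bag; and for every vertex, the bags containing it form a connected subtree. Here vertex 1 appears in no bag, so the decomposition is invalid.

No — vertex 1 appears in no bag.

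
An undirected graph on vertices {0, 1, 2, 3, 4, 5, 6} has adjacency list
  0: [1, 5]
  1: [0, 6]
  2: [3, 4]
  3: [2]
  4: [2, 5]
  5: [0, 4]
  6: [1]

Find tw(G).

1

A width-1 tree decomposition is:
Bags: B1 = {1, 6}  B2 = {0, 1}  B3 = {0, 5}  B4 = {4, 5}  B5 = {2, 4}  B6 = {2, 3}
Tree: B1–B2, B2–B3, B3–B4, B4–B5, B5–B6
Each bag holds 2 vertices, so the decomposition has width 1, which upper-bounds the treewidth. Since G has at least one edge (e.g. 6–1), it is not an edgeless graph, so tw(G) ≥ 1. Therefore the treewidth is 1.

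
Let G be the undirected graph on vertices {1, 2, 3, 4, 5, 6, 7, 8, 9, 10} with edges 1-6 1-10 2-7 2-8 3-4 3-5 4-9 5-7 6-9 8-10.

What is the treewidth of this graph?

2

A width-2 tree decomposition is:
Bags: B1 = {1, 6, 10}  B2 = {6, 8, 10}  B3 = {2, 6, 8}  B4 = {2, 6, 7}  B5 = {5, 6, 7}  B6 = {3, 5, 6}  B7 = {3, 4, 6}  B8 = {4, 6, 9}
Tree: B1–B2, B2–B3, B3–B4, B4–B5, B5–B6, B6–B7, B7–B8
Every bag has size at most 3, so the width is 3 − 1 = 2 and tw(G) ≤ 2. The edges 6–1–10–8–2–7–5–3–4–9–6 form a cycle, so G is not a tree and its treewidth is at least 2. Therefore the treewidth is 2.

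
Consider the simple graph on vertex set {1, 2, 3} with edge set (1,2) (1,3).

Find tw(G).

1

A width-1 tree decomposition is:
Bags: B1 = {1, 3}  B2 = {1, 2}
Tree: B1–B2
Each bag holds 2 vertices, so the decomposition has width 1, which upper-bounds the treewidth. Since G has at least one edge (e.g. 1–3), it is not an edgeless graph, so tw(G) ≥ 1. Hence tw(G) = 1 exactly.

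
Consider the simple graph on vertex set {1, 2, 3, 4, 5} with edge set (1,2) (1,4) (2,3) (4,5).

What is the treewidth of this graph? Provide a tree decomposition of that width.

Treewidth 1.
Bags: B1 = {1, 2}  B2 = {2, 3}  B3 = {1, 4}  B4 = {4, 5}
Tree: B1–B2, B1–B3, B3–B4

Every bag has size at most 2, so the width is 2 − 1 = 1 and tw(G) ≤ 1. Any graph with an edge has treewidth ≥ 1, and G has the edge 2–1. Hence tw(G) = 1 exactly.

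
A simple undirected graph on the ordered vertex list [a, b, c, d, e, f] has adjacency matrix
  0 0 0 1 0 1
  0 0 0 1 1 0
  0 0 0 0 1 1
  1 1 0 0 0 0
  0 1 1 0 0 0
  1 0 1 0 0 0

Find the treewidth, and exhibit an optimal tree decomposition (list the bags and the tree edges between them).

Every bag has size at most 3, so the width is 3 − 1 = 2 and tw(G) ≤ 2. Since f–c–e–b–d–a–f is a cycle in G, G is not acyclic. Forests are exactly the graphs of treewidth ≤ 1, so tw(G) ≥ 2. Hence tw(G) = 2 exactly.

Treewidth 2.
One optimal decomposition is:
Bags: B1 = {c, e, f}  B2 = {b, e, f}  B3 = {b, d, f}  B4 = {a, d, f}
Tree: B1–B2, B2–B3, B3–B4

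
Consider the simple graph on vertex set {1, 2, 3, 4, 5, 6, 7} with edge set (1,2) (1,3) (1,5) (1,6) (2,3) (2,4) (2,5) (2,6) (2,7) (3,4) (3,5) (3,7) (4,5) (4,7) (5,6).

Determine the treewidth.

3

A width-3 tree decomposition is:
Bags: B1 = {2, 3, 4, 5}  B2 = {2, 3, 4, 7}  B3 = {1, 2, 3, 5}  B4 = {1, 2, 5, 6}
Tree: B1–B2, B1–B3, B3–B4
The largest bag has 4 vertices, giving width 3; this decomposition certifies tw(G) ≤ 3. On the other hand G contains the 4-clique {1, 2, 3, 5}. A clique must lie in a single bag of any decomposition, so no decomposition can have width below 3. Combining the bounds, tw(G) = 3.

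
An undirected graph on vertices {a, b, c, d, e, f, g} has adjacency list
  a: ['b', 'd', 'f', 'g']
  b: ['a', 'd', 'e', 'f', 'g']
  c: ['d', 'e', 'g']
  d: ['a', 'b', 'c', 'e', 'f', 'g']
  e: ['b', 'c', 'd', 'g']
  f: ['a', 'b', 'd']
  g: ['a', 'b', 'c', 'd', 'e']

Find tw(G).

A width-3 tree decomposition is:
Bags: B1 = {a, b, d, g}  B2 = {b, d, e, g}  B3 = {c, d, e, g}  B4 = {a, b, d, f}
Tree: B1–B2, B2–B3, B1–B4
Each bag holds 4 vertices, so the decomposition has width 3, which upper-bounds the treewidth. For the lower bound, the 4 vertices {c, d, e, g} are pairwise adjacent, and any tree decomposition puts a clique entirely inside one bag — forcing width ≥ 3. The upper and lower bounds meet at 3, so that is the treewidth.

3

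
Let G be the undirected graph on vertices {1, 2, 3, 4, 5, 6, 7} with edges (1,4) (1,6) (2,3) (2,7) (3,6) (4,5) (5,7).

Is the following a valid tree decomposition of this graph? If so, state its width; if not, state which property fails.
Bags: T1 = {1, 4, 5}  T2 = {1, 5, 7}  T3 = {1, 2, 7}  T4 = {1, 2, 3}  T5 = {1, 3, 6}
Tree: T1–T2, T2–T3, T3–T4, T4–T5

Yes; width 2.

Vertex coverage: the bags together contain {1, 2, 3, 4, 5, 6, 7}, the full vertex set. Edge coverage: each edge of G has both endpoints in at least one bag. Running intersection: for every vertex, the bags containing it form a connected subtree. All three properties hold, so this is a valid tree decomposition of width max|bag| − 1 = 2, and hence tw(G) ≤ 2.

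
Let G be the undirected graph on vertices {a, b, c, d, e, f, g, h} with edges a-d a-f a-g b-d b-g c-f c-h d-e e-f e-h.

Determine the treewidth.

2

A width-2 tree decomposition is:
Bags: B1 = {b, d, g}  B2 = {a, d, g}  B3 = {a, d, e}  B4 = {a, e, f}  B5 = {e, f, h}  B6 = {c, f, h}
Tree: B1–B2, B2–B3, B3–B4, B4–B5, B5–B6
Each bag holds 3 vertices, so the decomposition has width 2, which upper-bounds the treewidth. Since b–g–a–d–b is a cycle in G, G is not acyclic. Forests are exactly the graphs of treewidth ≤ 1, so tw(G) ≥ 2. Combining the bounds, tw(G) = 2.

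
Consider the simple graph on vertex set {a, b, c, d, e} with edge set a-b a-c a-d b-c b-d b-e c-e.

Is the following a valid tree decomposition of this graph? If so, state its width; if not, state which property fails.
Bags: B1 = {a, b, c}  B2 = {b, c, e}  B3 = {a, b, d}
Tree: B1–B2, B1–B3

Checking the three conditions: (i) the bags cover all of {a, b, c, d, e}; (ii) for each edge, some bag contains both endpoints; (iii) the bags containing any fixed vertex form a subtree. All hold, so the decomposition is valid with width 3 − 1 = 2.

Yes; width 2.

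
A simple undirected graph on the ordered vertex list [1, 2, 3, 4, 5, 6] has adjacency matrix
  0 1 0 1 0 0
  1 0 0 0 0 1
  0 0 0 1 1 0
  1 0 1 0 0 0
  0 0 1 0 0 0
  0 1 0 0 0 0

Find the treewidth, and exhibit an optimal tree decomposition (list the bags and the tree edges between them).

The largest bag has 2 vertices, giving width 1; this decomposition certifies tw(G) ≤ 1. Since G has at least one edge (e.g. 6–2), it is not an edgeless graph, so tw(G) ≥ 1. The upper and lower bounds meet at 1, so that is the treewidth.

Treewidth 1.
One such decomposition:
Bags: B1 = {2, 6}  B2 = {1, 2}  B3 = {1, 4}  B4 = {3, 4}  B5 = {3, 5}
Tree: B1–B2, B2–B3, B3–B4, B4–B5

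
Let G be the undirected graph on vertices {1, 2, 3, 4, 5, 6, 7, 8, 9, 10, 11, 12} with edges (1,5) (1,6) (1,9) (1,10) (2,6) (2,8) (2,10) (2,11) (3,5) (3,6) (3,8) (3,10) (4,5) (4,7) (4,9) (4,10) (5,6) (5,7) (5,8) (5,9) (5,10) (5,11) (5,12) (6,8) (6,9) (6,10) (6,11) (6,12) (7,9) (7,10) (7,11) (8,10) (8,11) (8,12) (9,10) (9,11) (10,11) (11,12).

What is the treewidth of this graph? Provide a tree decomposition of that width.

Treewidth 4.
One optimal decomposition is:
Bags: B1 = {5, 6, 8, 10, 11}  B2 = {3, 5, 6, 8, 10}  B3 = {5, 6, 8, 11, 12}  B4 = {5, 6, 9, 10, 11}  B5 = {5, 7, 9, 10, 11}  B6 = {2, 6, 8, 10, 11}  B7 = {4, 5, 7, 9, 10}  B8 = {1, 5, 6, 9, 10}
Tree: B1–B2, B1–B3, B1–B4, B4–B5, B1–B6, B5–B7, B4–B8

The largest bag has 5 vertices, giving width 4; this decomposition certifies tw(G) ≤ 4. For the lower bound, the 5 vertices {2, 6, 8, 10, 11} are pairwise adjacent, and any tree decomposition puts a clique entirely inside one bag — forcing width ≥ 4. Therefore the treewidth is 4.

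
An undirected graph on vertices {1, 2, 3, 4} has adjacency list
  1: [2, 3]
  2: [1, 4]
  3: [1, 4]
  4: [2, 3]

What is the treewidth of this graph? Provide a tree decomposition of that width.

Treewidth 2.
One such decomposition:
Bags: B1 = {2, 3, 4}  B2 = {1, 2, 3}
Tree: B1–B2

The largest bag has 3 vertices, giving width 2; this decomposition certifies tw(G) ≤ 2. The edges 2–4–3–1–2 form a cycle, so G is not a tree and its treewidth is at least 2. Therefore the treewidth is 2.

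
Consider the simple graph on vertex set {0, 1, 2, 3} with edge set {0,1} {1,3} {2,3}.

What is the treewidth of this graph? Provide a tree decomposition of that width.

Treewidth 1.
One optimal decomposition is:
Bags: B1 = {0, 1}  B2 = {1, 3}  B3 = {2, 3}
Tree: B1–B2, B2–B3

The largest bag has 2 vertices, giving width 1; this decomposition certifies tw(G) ≤ 1. Any graph with an edge has treewidth ≥ 1, and G has the edge 0–1. Combining the bounds, tw(G) = 1.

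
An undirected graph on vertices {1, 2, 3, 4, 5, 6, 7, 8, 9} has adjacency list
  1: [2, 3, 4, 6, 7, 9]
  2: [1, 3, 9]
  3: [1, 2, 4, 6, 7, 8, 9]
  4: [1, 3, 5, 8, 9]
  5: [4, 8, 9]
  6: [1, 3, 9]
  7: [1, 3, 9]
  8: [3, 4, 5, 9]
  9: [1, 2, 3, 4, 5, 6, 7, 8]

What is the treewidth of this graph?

3

A width-3 tree decomposition is:
Bags: B1 = {1, 3, 4, 9}  B2 = {1, 3, 6, 9}  B3 = {1, 2, 3, 9}  B4 = {3, 4, 8, 9}  B5 = {1, 3, 7, 9}  B6 = {4, 5, 8, 9}
Tree: B1–B2, B2–B3, B1–B4, B2–B5, B4–B6
Each bag holds 4 vertices, so the decomposition has width 3, which upper-bounds the treewidth. For the lower bound, the 4 vertices {3, 4, 8, 9} are pairwise adjacent, and any tree decomposition puts a clique entirely inside one bag — forcing width ≥ 3. Therefore the treewidth is 3.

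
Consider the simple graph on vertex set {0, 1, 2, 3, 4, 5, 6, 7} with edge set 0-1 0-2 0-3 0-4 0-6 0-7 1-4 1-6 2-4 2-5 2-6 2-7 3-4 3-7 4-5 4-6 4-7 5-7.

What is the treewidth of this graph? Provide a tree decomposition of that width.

Every bag has size at most 4, so the width is 4 − 1 = 3 and tw(G) ≤ 3. On the other hand G contains the 4-clique {0, 1, 4, 6}. A clique must lie in a single bag of any decomposition, so no decomposition can have width below 3. Therefore the treewidth is 3.

Treewidth 3.
One optimal decomposition is:
Bags: B1 = {0, 2, 4, 7}  B2 = {0, 3, 4, 7}  B3 = {0, 2, 4, 6}  B4 = {0, 1, 4, 6}  B5 = {2, 4, 5, 7}
Tree: B1–B2, B1–B3, B3–B4, B1–B5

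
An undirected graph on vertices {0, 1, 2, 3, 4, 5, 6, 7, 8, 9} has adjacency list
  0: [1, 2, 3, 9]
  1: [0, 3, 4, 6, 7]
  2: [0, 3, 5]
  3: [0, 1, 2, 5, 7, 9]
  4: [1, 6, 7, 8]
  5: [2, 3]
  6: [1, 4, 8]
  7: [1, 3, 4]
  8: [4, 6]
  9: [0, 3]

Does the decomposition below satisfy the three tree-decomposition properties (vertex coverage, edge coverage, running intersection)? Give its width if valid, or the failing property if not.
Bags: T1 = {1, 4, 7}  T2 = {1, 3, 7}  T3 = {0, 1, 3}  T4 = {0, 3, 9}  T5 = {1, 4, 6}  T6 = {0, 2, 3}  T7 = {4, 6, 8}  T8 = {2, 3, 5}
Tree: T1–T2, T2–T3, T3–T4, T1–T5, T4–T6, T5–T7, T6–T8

Every vertex of G appears in some bag (union = {0, 1, 2, 3, 4, 5, 6, 7, 8, 9}); every edge is covered by a bag; and for each vertex v the set of bags containing v is connected in the bag tree. The decomposition is therefore valid. The largest bag has 3 vertices, so the width is 2.

Yes; width 2.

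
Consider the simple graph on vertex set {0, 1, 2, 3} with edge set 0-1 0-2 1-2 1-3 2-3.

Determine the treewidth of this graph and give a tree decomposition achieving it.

Treewidth 2.
One such decomposition:
Bags: B1 = {1, 2, 3}  B2 = {0, 1, 2}
Tree: B1–B2

Every bag has size at most 3, so the width is 3 − 1 = 2 and tw(G) ≤ 2. On the other hand G contains the 3-clique {0, 1, 2}. A clique must lie in a single bag of any decomposition, so no decomposition can have width below 2. Hence tw(G) = 2 exactly.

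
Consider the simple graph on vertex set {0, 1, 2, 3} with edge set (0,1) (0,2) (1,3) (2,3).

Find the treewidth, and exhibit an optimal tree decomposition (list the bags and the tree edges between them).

Each bag holds 3 vertices, so the decomposition has width 2, which upper-bounds the treewidth. For the lower bound, G contains the cycle 2–3–1–0–2, so G is not a forest; only forests have treewidth ≤ 1, hence tw(G) ≥ 2. Therefore the treewidth is 2.

Treewidth 2.
Bags: B1 = {1, 2, 3}  B2 = {0, 1, 2}
Tree: B1–B2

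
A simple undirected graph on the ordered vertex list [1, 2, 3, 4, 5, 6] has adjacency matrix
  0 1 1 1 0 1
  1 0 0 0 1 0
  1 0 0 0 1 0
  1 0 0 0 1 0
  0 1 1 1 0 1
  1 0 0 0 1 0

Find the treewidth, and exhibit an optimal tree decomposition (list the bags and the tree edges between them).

Treewidth 2.
Bags: B1 = {1, 5, 6}  B2 = {1, 4, 5}  B3 = {1, 3, 5}  B4 = {1, 2, 5}
Tree: B1–B2, B2–B3, B3–B4

Every bag has size at most 3, so the width is 3 − 1 = 2 and tw(G) ≤ 2. For the lower bound, G contains the cycle 6–1–4–5–6, so G is not a forest; only forests have treewidth ≤ 1, hence tw(G) ≥ 2. Hence tw(G) = 2 exactly.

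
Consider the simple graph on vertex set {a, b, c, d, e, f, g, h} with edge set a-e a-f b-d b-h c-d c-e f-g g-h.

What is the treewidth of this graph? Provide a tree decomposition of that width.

Every bag has size at most 3, so the width is 3 − 1 = 2 and tw(G) ≤ 2. For the lower bound, G contains the cycle a–f–g–h–b–d–c–e–a, so G is not a forest; only forests have treewidth ≤ 1, hence tw(G) ≥ 2. Combining the bounds, tw(G) = 2.

Treewidth 2.
One optimal decomposition is:
Bags: B1 = {a, f, g}  B2 = {a, g, h}  B3 = {a, b, h}  B4 = {a, b, d}  B5 = {a, c, d}  B6 = {a, c, e}
Tree: B1–B2, B2–B3, B3–B4, B4–B5, B5–B6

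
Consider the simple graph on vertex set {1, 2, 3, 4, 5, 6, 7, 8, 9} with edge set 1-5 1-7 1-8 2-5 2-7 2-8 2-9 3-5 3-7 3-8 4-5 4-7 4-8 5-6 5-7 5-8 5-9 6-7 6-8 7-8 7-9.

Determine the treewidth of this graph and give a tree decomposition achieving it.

Treewidth 3.
One optimal decomposition is:
Bags: B1 = {2, 5, 7, 8}  B2 = {5, 6, 7, 8}  B3 = {2, 5, 7, 9}  B4 = {4, 5, 7, 8}  B5 = {1, 5, 7, 8}  B6 = {3, 5, 7, 8}
Tree: B1–B2, B1–B3, B1–B4, B4–B5, B4–B6

The largest bag has 4 vertices, giving width 3; this decomposition certifies tw(G) ≤ 3. For the lower bound, the 4 vertices {1, 5, 7, 8} are pairwise adjacent, and any tree decomposition puts a clique entirely inside one bag — forcing width ≥ 3. The upper and lower bounds meet at 3, so that is the treewidth.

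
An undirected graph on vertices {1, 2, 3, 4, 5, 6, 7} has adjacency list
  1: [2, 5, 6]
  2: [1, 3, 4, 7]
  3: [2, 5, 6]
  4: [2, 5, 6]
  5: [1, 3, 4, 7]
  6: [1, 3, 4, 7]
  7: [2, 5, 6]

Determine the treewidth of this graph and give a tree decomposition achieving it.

Treewidth 3.
Bags: B1 = {1, 2, 5, 6}  B2 = {2, 3, 5, 6}  B3 = {2, 5, 6, 7}  B4 = {2, 4, 5, 6}
Tree: B1–B2, B2–B3, B3–B4

Every bag has size at most 4, so the width is 4 − 1 = 3 and tw(G) ≤ 3. For the lower bound: the 4 vertex sets {1,6}, {2,3}, {5}, {7} are disjoint, each induces a connected subgraph, and every pair is joined by at least one edge of G. Contracting each set to a single vertex therefore yields K_{4} as a minor, and since treewidth is minor-monotone, tw(G) ≥ tw(K_{4}) = 3. Therefore the treewidth is 3.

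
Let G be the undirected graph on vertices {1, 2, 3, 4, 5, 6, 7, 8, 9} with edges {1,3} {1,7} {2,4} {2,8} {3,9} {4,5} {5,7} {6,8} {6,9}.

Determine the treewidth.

A width-2 tree decomposition is:
Bags: B1 = {1, 3, 9}  B2 = {1, 7, 9}  B3 = {5, 7, 9}  B4 = {4, 5, 9}  B5 = {2, 4, 9}  B6 = {2, 8, 9}  B7 = {6, 8, 9}
Tree: B1–B2, B2–B3, B3–B4, B4–B5, B5–B6, B6–B7
Every bag has size at most 3, so the width is 3 − 1 = 2 and tw(G) ≤ 2. The edges 9–3–1–7–5–4–2–8–6–9 form a cycle, so G is not a tree and its treewidth is at least 2. Hence tw(G) = 2 exactly.

2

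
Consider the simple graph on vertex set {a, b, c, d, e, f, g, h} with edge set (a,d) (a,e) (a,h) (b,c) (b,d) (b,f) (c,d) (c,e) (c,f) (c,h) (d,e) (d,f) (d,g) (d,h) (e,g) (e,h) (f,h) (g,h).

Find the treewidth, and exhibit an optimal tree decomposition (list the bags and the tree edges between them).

Treewidth 3.
One optimal decomposition is:
Bags: B1 = {c, d, e, h}  B2 = {c, d, f, h}  B3 = {b, c, d, f}  B4 = {a, d, e, h}  B5 = {d, e, g, h}
Tree: B1–B2, B2–B3, B1–B4, B4–B5

Each bag holds 4 vertices, so the decomposition has width 3, which upper-bounds the treewidth. Conversely, {d, e, g, h} is a clique of size 4, and the vertices of any clique must share a bag in every tree decomposition; so some bag has ≥ 4 vertices and tw(G) ≥ 3. The upper and lower bounds meet at 3, so that is the treewidth.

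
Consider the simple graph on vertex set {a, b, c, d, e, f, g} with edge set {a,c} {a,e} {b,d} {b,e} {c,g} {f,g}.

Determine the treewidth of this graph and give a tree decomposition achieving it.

Each bag holds 2 vertices, so the decomposition has width 1, which upper-bounds the treewidth. Any graph with an edge has treewidth ≥ 1, and G has the edge d–b. The upper and lower bounds meet at 1, so that is the treewidth.

Treewidth 1.
One optimal decomposition is:
Bags: B1 = {b, d}  B2 = {b, e}  B3 = {a, e}  B4 = {a, c}  B5 = {c, g}  B6 = {f, g}
Tree: B1–B2, B2–B3, B3–B4, B4–B5, B5–B6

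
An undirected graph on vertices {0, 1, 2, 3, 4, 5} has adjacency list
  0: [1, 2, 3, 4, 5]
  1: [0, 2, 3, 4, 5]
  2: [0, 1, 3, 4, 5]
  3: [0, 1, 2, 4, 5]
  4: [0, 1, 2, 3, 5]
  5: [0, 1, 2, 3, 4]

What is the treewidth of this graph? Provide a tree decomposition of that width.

Treewidth 5.
One such decomposition:
Bags: B1 = {0, 1, 2, 3, 4, 5}
Tree: (single bag)

A single bag containing all 6 vertices is trivially a valid decomposition of width 5. Conversely, {0, 1, 2, 3, 4, 5} is a clique of size 6, and the vertices of any clique must share a bag in every tree decomposition; so some bag has ≥ 6 vertices and tw(G) ≥ 5. Combining the bounds, tw(G) = 5.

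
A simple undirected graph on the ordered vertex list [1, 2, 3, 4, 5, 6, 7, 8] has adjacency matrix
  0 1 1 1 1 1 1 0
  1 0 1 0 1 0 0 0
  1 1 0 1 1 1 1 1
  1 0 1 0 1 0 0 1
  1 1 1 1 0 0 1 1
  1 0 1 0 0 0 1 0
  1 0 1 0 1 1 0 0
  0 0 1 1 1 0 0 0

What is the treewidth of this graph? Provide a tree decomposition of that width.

Treewidth 3.
One such decomposition:
Bags: B1 = {1, 3, 5, 7}  B2 = {1, 2, 3, 5}  B3 = {1, 3, 6, 7}  B4 = {1, 3, 4, 5}  B5 = {3, 4, 5, 8}
Tree: B1–B2, B1–B3, B2–B4, B4–B5

Every bag has size at most 4, so the width is 4 − 1 = 3 and tw(G) ≤ 3. On the other hand G contains the 4-clique {3, 4, 5, 8}. A clique must lie in a single bag of any decomposition, so no decomposition can have width below 3. Hence tw(G) = 3 exactly.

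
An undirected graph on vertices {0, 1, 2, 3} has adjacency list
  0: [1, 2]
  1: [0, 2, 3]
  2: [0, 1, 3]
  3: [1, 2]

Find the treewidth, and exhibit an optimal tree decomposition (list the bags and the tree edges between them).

Treewidth 2.
One such decomposition:
Bags: B1 = {0, 1, 2}  B2 = {1, 2, 3}
Tree: B1–B2

Every bag has size at most 3, so the width is 3 − 1 = 2 and tw(G) ≤ 2. For the lower bound, the 3 vertices {0, 1, 2} are pairwise adjacent, and any tree decomposition puts a clique entirely inside one bag — forcing width ≥ 2. The upper and lower bounds meet at 2, so that is the treewidth.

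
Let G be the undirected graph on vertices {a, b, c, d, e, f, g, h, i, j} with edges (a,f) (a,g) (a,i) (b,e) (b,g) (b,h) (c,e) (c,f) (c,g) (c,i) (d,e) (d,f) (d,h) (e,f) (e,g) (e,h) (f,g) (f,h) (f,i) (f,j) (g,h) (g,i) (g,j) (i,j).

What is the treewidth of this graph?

3

A width-3 tree decomposition is:
Bags: B1 = {c, e, f, g}  B2 = {c, f, g, i}  B3 = {a, f, g, i}  B4 = {e, f, g, h}  B5 = {d, e, f, h}  B6 = {f, g, i, j}  B7 = {b, e, g, h}
Tree: B1–B2, B2–B3, B1–B4, B4–B5, B3–B6, B4–B7
Every bag has size at most 4, so the width is 4 − 1 = 3 and tw(G) ≤ 3. For the lower bound, the 4 vertices {d, e, f, h} are pairwise adjacent, and any tree decomposition puts a clique entirely inside one bag — forcing width ≥ 3. Combining the bounds, tw(G) = 3.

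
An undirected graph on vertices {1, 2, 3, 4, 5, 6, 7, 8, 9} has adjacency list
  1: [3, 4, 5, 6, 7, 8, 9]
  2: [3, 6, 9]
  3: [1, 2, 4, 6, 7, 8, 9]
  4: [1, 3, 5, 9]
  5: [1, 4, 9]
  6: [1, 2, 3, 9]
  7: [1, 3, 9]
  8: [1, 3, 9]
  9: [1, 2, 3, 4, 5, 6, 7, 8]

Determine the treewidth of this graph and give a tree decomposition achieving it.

Treewidth 3.
One optimal decomposition is:
Bags: B1 = {1, 3, 6, 9}  B2 = {1, 3, 8, 9}  B3 = {1, 3, 4, 9}  B4 = {1, 4, 5, 9}  B5 = {1, 3, 7, 9}  B6 = {2, 3, 6, 9}
Tree: B1–B2, B2–B3, B3–B4, B2–B5, B1–B6

Each bag holds 4 vertices, so the decomposition has width 3, which upper-bounds the treewidth. On the other hand G contains the 4-clique {1, 3, 8, 9}. A clique must lie in a single bag of any decomposition, so no decomposition can have width below 3. Combining the bounds, tw(G) = 3.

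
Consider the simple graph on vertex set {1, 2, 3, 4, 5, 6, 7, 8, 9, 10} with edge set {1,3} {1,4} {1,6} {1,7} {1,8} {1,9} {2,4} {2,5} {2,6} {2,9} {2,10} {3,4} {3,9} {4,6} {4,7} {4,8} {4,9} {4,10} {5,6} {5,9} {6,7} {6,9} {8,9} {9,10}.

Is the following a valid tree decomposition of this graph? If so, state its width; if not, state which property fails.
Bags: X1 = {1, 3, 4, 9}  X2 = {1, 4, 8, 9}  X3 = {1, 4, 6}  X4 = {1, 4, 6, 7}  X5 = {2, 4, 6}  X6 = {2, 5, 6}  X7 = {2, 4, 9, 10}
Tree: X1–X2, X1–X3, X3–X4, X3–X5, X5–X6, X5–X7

A tree decomposition must satisfy three properties: every vertex lies in some bag; for every edge, both endpoints lie together in some bag; and for every vertex, the bags containing it form a connected subtree. Here edge (9,6) lies in no bag, so the decomposition is invalid.

No — edge (9,6) lies in no bag.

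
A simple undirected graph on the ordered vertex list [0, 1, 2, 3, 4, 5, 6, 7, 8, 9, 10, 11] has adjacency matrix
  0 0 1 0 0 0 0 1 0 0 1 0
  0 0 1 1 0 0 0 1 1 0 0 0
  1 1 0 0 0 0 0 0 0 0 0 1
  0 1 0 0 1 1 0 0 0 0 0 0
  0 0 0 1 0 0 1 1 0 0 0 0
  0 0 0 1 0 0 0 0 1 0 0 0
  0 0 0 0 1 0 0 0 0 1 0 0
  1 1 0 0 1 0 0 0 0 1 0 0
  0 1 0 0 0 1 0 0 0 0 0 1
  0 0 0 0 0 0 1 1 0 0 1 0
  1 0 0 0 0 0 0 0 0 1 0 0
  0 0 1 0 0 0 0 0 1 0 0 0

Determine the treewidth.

A width-3 tree decomposition is:
Bags: B1 = {4, 6, 9, 10}  B2 = {4, 7, 9, 10}  B3 = {0, 4, 7, 10}  B4 = {0, 3, 4, 7}  B5 = {0, 1, 3, 7}  B6 = {0, 1, 2, 3}  B7 = {1, 2, 3, 5}  B8 = {1, 2, 5, 8}  B9 = {2, 5, 8, 11}
Tree: B1–B2, B2–B3, B3–B4, B4–B5, B5–B6, B6–B7, B7–B8, B8–B9
Each bag holds 4 vertices, so the decomposition has width 3, which upper-bounds the treewidth. For the lower bound: the 4 vertex sets {6,9,10}, {4}, {7}, {0,1,2,3} are disjoint, each induces a connected subgraph, and every pair is joined by at least one edge of G. Contracting each set to a single vertex therefore yields K_{4} as a minor, and since treewidth is minor-monotone, tw(G) ≥ tw(K_{4}) = 3. Combining the bounds, tw(G) = 3.

3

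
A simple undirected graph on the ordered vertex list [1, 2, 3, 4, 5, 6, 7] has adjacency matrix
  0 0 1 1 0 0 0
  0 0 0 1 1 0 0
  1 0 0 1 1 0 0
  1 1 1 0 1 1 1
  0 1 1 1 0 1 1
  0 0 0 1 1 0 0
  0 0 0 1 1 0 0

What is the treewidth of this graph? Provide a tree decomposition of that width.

Treewidth 2.
One optimal decomposition is:
Bags: B1 = {4, 5, 6}  B2 = {3, 4, 5}  B3 = {2, 4, 5}  B4 = {4, 5, 7}  B5 = {1, 3, 4}
Tree: B1–B2, B2–B3, B3–B4, B2–B5

Every bag has size at most 3, so the width is 3 − 1 = 2 and tw(G) ≤ 2. For the lower bound, the 3 vertices {1, 3, 4} are pairwise adjacent, and any tree decomposition puts a clique entirely inside one bag — forcing width ≥ 2. The upper and lower bounds meet at 2, so that is the treewidth.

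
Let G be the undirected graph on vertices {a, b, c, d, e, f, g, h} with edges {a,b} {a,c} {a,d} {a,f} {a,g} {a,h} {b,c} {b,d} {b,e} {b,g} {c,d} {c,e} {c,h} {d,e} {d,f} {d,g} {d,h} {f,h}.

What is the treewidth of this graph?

3

A width-3 tree decomposition is:
Bags: B1 = {a, b, c, d}  B2 = {a, c, d, h}  B3 = {b, c, d, e}  B4 = {a, b, d, g}  B5 = {a, d, f, h}
Tree: B1–B2, B1–B3, B1–B4, B2–B5
Each bag holds 4 vertices, so the decomposition has width 3, which upper-bounds the treewidth. For the lower bound, the 4 vertices {b, c, d, e} are pairwise adjacent, and any tree decomposition puts a clique entirely inside one bag — forcing width ≥ 3. Hence tw(G) = 3 exactly.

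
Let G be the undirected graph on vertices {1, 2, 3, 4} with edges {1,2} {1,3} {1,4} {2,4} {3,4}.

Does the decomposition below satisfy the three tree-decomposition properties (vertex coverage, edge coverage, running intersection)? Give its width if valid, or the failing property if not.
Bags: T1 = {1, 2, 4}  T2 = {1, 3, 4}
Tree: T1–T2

Yes; width 2.

Every vertex of G appears in some bag (union = {1, 2, 3, 4}); every edge is covered by a bag; and for each vertex v the set of bags containing v is connected in the bag tree. The decomposition is therefore valid. The largest bag has 3 vertices, so the width is 2.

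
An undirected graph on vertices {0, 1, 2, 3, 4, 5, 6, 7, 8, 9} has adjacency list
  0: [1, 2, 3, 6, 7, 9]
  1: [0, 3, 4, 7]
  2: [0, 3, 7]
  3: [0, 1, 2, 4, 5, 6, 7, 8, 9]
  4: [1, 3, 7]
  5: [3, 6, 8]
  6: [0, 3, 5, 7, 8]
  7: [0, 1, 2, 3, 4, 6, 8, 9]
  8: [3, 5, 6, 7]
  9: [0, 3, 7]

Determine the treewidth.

A width-3 tree decomposition is:
Bags: B1 = {0, 2, 3, 7}  B2 = {0, 1, 3, 7}  B3 = {0, 3, 7, 9}  B4 = {0, 3, 6, 7}  B5 = {3, 6, 7, 8}  B6 = {1, 3, 4, 7}  B7 = {3, 5, 6, 8}
Tree: B1–B2, B2–B3, B3–B4, B4–B5, B2–B6, B5–B7
The largest bag has 4 vertices, giving width 3; this decomposition certifies tw(G) ≤ 3. For the lower bound, the 4 vertices {3, 5, 6, 8} are pairwise adjacent, and any tree decomposition puts a clique entirely inside one bag — forcing width ≥ 3. Combining the bounds, tw(G) = 3.

3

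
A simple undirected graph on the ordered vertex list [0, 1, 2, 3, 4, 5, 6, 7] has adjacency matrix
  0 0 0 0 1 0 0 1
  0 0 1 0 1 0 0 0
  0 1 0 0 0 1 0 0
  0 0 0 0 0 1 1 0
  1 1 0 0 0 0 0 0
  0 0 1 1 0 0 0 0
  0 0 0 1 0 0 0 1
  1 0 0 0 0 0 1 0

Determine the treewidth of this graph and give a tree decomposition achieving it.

The largest bag has 3 vertices, giving width 2; this decomposition certifies tw(G) ≤ 2. The edges 0–4–1–2–5–3–6–7–0 form a cycle, so G is not a tree and its treewidth is at least 2. Hence tw(G) = 2 exactly.

Treewidth 2.
One such decomposition:
Bags: B1 = {0, 1, 4}  B2 = {0, 1, 2}  B3 = {0, 2, 5}  B4 = {0, 3, 5}  B5 = {0, 3, 6}  B6 = {0, 6, 7}
Tree: B1–B2, B2–B3, B3–B4, B4–B5, B5–B6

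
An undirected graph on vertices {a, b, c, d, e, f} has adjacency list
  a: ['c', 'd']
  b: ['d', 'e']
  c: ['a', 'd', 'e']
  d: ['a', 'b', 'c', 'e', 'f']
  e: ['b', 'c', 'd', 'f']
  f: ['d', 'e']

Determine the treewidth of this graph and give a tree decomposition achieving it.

Treewidth 2.
One such decomposition:
Bags: B1 = {a, c, d}  B2 = {c, d, e}  B3 = {d, e, f}  B4 = {b, d, e}
Tree: B1–B2, B2–B3, B2–B4

Each bag holds 3 vertices, so the decomposition has width 2, which upper-bounds the treewidth. On the other hand G contains the 3-clique {c, d, e}. A clique must lie in a single bag of any decomposition, so no decomposition can have width below 2. Combining the bounds, tw(G) = 2.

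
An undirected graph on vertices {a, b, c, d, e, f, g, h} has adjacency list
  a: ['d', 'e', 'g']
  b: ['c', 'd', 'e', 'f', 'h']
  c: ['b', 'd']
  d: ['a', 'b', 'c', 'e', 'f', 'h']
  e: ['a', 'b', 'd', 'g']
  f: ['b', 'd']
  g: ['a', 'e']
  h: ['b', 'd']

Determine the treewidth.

A width-2 tree decomposition is:
Bags: B1 = {a, e, g}  B2 = {a, d, e}  B3 = {b, d, e}  B4 = {b, c, d}  B5 = {b, d, h}  B6 = {b, d, f}
Tree: B1–B2, B2–B3, B3–B4, B4–B5, B4–B6
Every bag has size at most 3, so the width is 3 − 1 = 2 and tw(G) ≤ 2. On the other hand G contains the 3-clique {a, d, e}. A clique must lie in a single bag of any decomposition, so no decomposition can have width below 2. The upper and lower bounds meet at 2, so that is the treewidth.

2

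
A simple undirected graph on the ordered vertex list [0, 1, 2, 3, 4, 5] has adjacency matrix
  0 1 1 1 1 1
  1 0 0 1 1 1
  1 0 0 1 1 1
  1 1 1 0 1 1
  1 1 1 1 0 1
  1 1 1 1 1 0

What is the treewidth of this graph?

4

A width-4 tree decomposition is:
Bags: B1 = {0, 1, 3, 4, 5}  B2 = {0, 2, 3, 4, 5}
Tree: B1–B2
Every bag has size at most 5, so the width is 5 − 1 = 4 and tw(G) ≤ 4. On the other hand G contains the 5-clique {0, 1, 3, 4, 5}. A clique must lie in a single bag of any decomposition, so no decomposition can have width below 4. Therefore the treewidth is 4.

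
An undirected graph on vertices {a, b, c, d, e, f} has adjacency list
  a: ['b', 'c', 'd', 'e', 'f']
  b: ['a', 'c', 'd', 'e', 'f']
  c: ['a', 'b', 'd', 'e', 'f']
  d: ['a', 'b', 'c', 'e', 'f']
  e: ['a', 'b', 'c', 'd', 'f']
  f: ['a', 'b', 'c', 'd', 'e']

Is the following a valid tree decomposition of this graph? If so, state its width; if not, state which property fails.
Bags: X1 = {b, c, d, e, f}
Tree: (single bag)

No — vertex a appears in no bag.

A tree decomposition must satisfy three properties: every vertex lies in some bag; for every edge, both endpoints lie together in some bag; and for every vertex, the bags containing it form a connected subtree. Here vertex a appears in no bag, so the decomposition is invalid.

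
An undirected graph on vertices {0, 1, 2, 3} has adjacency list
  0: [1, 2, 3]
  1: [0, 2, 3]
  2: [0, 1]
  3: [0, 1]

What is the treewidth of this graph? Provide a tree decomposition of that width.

Treewidth 2.
One optimal decomposition is:
Bags: B1 = {0, 1, 2}  B2 = {0, 1, 3}
Tree: B1–B2

Every bag has size at most 3, so the width is 3 − 1 = 2 and tw(G) ≤ 2. Conversely, {0, 1, 2} is a clique of size 3, and the vertices of any clique must share a bag in every tree decomposition; so some bag has ≥ 3 vertices and tw(G) ≥ 2. The upper and lower bounds meet at 2, so that is the treewidth.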